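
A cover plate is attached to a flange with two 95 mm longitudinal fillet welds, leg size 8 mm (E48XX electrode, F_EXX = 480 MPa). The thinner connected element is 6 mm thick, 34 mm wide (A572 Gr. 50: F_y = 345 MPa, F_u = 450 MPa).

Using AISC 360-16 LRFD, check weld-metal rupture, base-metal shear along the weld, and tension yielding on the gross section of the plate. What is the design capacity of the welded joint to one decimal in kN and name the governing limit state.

Weld metal: throat = 0.707×8 = 5.656 mm, L = 2×95 = 190 mm. φR_n = 0.75 × 0.6 × 480 × 5.656 × 190 = 232.1 kN.
Base metal shear (6 mm plate): yield φR_n = 1.0×0.6×345×6×190 = 236.0 kN; rupture φR_n = 0.75×0.6×450×6×190 = 230.9 kN; take 230.9 kN (rupture).
Tension yield (gross): A_g = 34×6 = 204 mm². φR_n = 0.90 × 345 × 204 = 63.3 kN.
Governing: min(232.1, 230.9, 63.3) = 63.3 kN → gross-section yield.

63.3 kN (gross-section yield governs)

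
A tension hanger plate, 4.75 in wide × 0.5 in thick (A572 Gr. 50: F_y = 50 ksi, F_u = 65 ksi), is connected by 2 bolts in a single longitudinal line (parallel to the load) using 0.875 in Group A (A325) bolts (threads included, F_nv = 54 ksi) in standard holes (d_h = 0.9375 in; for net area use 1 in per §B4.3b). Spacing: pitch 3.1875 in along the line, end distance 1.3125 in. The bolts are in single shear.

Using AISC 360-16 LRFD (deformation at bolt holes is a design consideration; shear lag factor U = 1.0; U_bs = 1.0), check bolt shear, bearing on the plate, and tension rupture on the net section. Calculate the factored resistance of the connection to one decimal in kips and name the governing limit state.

48.7 kips (bolt shear governs)

Bolt shear: A_b = π(0.875)²/4 = 0.60132 in². φR_n = 0.75 × 54 × 0.60132 × 2 × 1 = 48.7 kips.
Bearing (0.5 in plate, F_u = 65 ksi): end bolts L_c = 1.3125 − 0.9375/2 = 0.84375, R_n = min(1.2×0.84375×0.5×65, 2.4×0.875×0.5×65) = 32.906 kips/bolt; interior L_c = 3.1875 − 0.9375 = 2.25, R_n = 68.25 kips/bolt. φR_n = 0.75 × (1×32.906 + 1×68.25) = 75.9 kips.
Tension rupture (net): A_n = (4.75 − 1×1)×0.5 = 1.875 in² (U = 1.0, A_e = A_n). φR_n = 0.75 × 65 × 1.875 = 91.4 kips.
Governing: min(48.7, 75.9, 91.4) = 48.7 kips → bolt shear.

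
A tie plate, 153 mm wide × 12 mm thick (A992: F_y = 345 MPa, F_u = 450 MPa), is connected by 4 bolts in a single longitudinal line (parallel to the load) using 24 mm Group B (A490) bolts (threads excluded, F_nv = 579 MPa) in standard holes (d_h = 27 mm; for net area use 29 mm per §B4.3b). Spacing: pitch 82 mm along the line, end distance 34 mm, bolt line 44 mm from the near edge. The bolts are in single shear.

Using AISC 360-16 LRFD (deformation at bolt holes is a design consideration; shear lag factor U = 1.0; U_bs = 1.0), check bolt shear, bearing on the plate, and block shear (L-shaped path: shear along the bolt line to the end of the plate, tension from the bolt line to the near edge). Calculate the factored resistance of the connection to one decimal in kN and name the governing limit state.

553.2 kN (block shear governs)

Bolt shear: A_b = π(24)²/4 = 452.39 mm². φR_n = 0.75 × 579 × 452.39 × 4 × 1 = 785.8 kN.
Bearing (12 mm plate, F_u = 450 MPa): end bolts L_c = 34 − 27/2 = 20.5, R_n = min(1.2×20.5×12×450, 2.4×24×12×450) = 132.84 kN/bolt; interior L_c = 82 − 27 = 55, R_n = 311.04 kN/bolt. φR_n = 0.75 × (1×132.84 + 3×311.04) = 799.5 kN.
Block shear: shear path 1×[34+3×82] = 1×280 mm, A_gv = 3360, A_nv = 1×(280 − 3.5×29)×12 = 2142 mm²; tension to near edge: (44 − 0.5×29)×12 = 354 mm². R_n = min(0.6×450×2142, 0.6×345×3360) + 1.0×450×354 = min(578.34, 695.52) + 159.3 = 737.64 kN. φR_n = 0.75 × 737.64 = 553.2 kN.
Governing: min(785.8, 799.5, 553.2) = 553.2 kN → block shear.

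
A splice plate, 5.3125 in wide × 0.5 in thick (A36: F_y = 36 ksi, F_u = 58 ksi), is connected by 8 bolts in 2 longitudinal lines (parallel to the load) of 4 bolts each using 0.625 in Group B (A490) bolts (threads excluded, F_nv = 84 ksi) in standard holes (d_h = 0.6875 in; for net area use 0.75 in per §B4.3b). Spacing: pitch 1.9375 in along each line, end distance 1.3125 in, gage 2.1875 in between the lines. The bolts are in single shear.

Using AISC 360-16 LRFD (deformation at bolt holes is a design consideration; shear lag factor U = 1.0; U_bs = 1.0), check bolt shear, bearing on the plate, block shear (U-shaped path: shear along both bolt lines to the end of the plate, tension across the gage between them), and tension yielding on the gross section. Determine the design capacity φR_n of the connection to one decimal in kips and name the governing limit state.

86.1 kips (gross-section yield governs)

Bolt shear: A_b = π(0.625)²/4 = 0.3068 in². φR_n = 0.75 × 84 × 0.3068 × 8 × 1 = 154.6 kips.
Bearing (0.5 in plate, F_u = 58 ksi): end bolts L_c = 1.3125 − 0.6875/2 = 0.96875, R_n = min(1.2×0.96875×0.5×58, 2.4×0.625×0.5×58) = 33.713 kips/bolt; interior L_c = 1.9375 − 0.6875 = 1.25, R_n = 43.5 kips/bolt. φR_n = 0.75 × (2×33.713 + 6×43.5) = 246.3 kips.
Block shear: shear path 2×[1.3125+3×1.9375] = 2×7.125 in, A_gv = 7.125, A_nv = 2×(7.125 − 3.5×0.75)×0.5 = 4.5 in²; tension across gage: (2.1875 − 1×0.75)×0.5 = 0.71875 in². R_n = min(0.6×58×4.5, 0.6×36×7.125) + 1.0×58×0.71875 = min(156.6, 153.9) + 41.688 = 195.59 kips. φR_n = 0.75 × 195.59 = 146.7 kips.
Tension yield (gross): A_g = 5.3125×0.5 = 2.6563 in². φR_n = 0.90 × 36 × 2.6563 = 86.1 kips.
Governing: min(154.6, 246.3, 146.7, 86.1) = 86.1 kips → gross-section yield.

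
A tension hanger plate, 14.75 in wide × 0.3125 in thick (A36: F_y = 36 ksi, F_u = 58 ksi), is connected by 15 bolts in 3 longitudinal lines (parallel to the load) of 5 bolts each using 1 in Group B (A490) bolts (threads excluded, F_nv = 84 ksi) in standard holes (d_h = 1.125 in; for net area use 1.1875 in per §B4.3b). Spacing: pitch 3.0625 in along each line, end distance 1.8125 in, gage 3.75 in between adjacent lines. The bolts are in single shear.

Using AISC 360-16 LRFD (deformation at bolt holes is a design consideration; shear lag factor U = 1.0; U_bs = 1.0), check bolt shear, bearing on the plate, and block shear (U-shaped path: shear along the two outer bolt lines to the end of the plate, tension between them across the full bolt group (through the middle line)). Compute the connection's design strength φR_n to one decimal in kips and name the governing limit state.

211.9 kips (block shear governs)

Bolt shear: A_b = π(1)²/4 = 0.7854 in². φR_n = 0.75 × 84 × 0.7854 × 15 × 1 = 742.2 kips.
Bearing (0.3125 in plate, F_u = 58 ksi): end bolts L_c = 1.8125 − 1.125/2 = 1.25, R_n = min(1.2×1.25×0.3125×58, 2.4×1×0.3125×58) = 27.188 kips/bolt; interior L_c = 3.0625 − 1.125 = 1.9375, R_n = 42.141 kips/bolt. φR_n = 0.75 × (3×27.188 + 12×42.141) = 440.4 kips.
Block shear: shear path 2×[1.8125+4×3.0625] = 2×14.0625 in, A_gv = 8.7891, A_nv = 2×(14.0625 − 4.5×1.1875)×0.3125 = 5.4492 in²; tension across gage: (7.5 − 2×1.1875)×0.3125 = 1.6016 in². R_n = min(0.6×58×5.4492, 0.6×36×8.7891) + 1.0×58×1.6016 = min(189.63, 189.84) + 92.893 = 282.52 kips. φR_n = 0.75 × 282.52 = 211.9 kips.
Governing: min(742.2, 440.4, 211.9) = 211.9 kips → block shear.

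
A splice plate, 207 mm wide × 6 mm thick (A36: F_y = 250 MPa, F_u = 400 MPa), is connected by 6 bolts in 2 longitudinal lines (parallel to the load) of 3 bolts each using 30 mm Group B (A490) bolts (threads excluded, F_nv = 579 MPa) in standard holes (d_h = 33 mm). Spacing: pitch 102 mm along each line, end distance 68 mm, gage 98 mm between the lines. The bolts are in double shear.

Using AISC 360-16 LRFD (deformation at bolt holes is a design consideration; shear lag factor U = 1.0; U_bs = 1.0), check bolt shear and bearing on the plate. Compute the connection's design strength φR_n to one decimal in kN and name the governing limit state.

740.9 kN (bearing governs)

Bolt shear: A_b = π(30)²/4 = 706.86 mm². φR_n = 0.75 × 579 × 706.86 × 6 × 2 = 3683.4 kN.
Bearing (6 mm plate, F_u = 400 MPa): end bolts L_c = 68 − 33/2 = 51.5, R_n = min(1.2×51.5×6×400, 2.4×30×6×400) = 148.32 kN/bolt; interior L_c = 102 − 33 = 69, R_n = 172.8 kN/bolt. φR_n = 0.75 × (2×148.32 + 4×172.8) = 740.9 kN.
Governing: min(3683.4, 740.9) = 740.9 kN → bearing.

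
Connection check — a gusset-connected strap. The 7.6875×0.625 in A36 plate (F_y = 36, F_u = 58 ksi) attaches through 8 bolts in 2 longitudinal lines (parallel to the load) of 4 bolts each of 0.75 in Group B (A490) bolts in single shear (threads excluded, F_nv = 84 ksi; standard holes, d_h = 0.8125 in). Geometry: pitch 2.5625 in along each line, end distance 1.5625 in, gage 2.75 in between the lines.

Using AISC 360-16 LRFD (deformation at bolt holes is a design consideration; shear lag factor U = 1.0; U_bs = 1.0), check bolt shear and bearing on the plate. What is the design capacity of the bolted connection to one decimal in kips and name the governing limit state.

222.7 kips (bolt shear governs)

Bolt shear: A_b = π(0.75)²/4 = 0.44179 in². φR_n = 0.75 × 84 × 0.44179 × 8 × 1 = 222.7 kips.
Bearing (0.625 in plate, F_u = 58 ksi): end bolts L_c = 1.5625 − 0.8125/2 = 1.15625, R_n = min(1.2×1.15625×0.625×58, 2.4×0.75×0.625×58) = 50.297 kips/bolt; interior L_c = 2.5625 − 0.8125 = 1.75, R_n = 65.25 kips/bolt. φR_n = 0.75 × (2×50.297 + 6×65.25) = 369.1 kips.
Governing: min(222.7, 369.1) = 222.7 kips → bolt shear.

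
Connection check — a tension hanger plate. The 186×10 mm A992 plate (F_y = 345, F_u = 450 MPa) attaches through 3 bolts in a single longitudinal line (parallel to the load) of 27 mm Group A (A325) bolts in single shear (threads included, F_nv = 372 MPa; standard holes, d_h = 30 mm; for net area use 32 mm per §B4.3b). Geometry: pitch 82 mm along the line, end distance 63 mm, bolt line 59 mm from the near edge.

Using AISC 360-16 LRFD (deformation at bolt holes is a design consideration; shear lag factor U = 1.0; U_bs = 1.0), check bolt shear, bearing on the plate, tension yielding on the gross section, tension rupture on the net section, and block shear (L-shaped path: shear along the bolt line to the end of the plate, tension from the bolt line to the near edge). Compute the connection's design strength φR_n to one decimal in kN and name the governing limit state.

Bolt shear: A_b = π(27)²/4 = 572.56 mm². φR_n = 0.75 × 372 × 572.56 × 3 × 1 = 479.2 kN.
Bearing (10 mm plate, F_u = 450 MPa): end bolts L_c = 63 − 30/2 = 48, R_n = min(1.2×48×10×450, 2.4×27×10×450) = 259.2 kN/bolt; interior L_c = 82 − 30 = 52, R_n = 280.8 kN/bolt. φR_n = 0.75 × (1×259.2 + 2×280.8) = 615.6 kN.
Tension yield (gross): A_g = 186×10 = 1860 mm². φR_n = 0.90 × 345 × 1860 = 577.5 kN.
Tension rupture (net): A_n = (186 − 1×32)×10 = 1540 mm² (U = 1.0, A_e = A_n). φR_n = 0.75 × 450 × 1540 = 519.8 kN.
Block shear: shear path 1×[63+2×82] = 1×227 mm, A_gv = 2270, A_nv = 1×(227 − 2.5×32)×10 = 1470 mm²; tension to near edge: (59 − 0.5×32)×10 = 430 mm². R_n = min(0.6×450×1470, 0.6×345×2270) + 1.0×450×430 = min(396.9, 469.89) + 193.5 = 590.4 kN. φR_n = 0.75 × 590.4 = 442.8 kN.
Governing: min(479.2, 615.6, 577.5, 519.8, 442.8) = 442.8 kN → block shear.

442.8 kN (block shear governs)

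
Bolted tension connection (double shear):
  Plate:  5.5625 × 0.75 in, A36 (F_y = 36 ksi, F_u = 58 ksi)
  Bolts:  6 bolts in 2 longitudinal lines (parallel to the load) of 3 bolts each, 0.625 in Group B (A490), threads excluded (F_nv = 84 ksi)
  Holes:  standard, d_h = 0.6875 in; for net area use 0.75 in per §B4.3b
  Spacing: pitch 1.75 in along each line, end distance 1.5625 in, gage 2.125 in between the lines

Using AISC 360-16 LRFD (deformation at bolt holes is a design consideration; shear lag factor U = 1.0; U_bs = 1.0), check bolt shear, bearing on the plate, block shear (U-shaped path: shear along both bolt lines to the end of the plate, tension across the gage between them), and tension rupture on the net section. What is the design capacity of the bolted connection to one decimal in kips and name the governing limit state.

132.5 kips (net-section rupture governs)

Bolt shear: A_b = π(0.625)²/4 = 0.3068 in². φR_n = 0.75 × 84 × 0.3068 × 6 × 2 = 231.9 kips.
Bearing (0.75 in plate, F_u = 58 ksi): end bolts L_c = 1.5625 − 0.6875/2 = 1.21875, R_n = min(1.2×1.21875×0.75×58, 2.4×0.625×0.75×58) = 63.619 kips/bolt; interior L_c = 1.75 − 0.6875 = 1.0625, R_n = 55.463 kips/bolt. φR_n = 0.75 × (2×63.619 + 4×55.463) = 261.8 kips.
Block shear: shear path 2×[1.5625+2×1.75] = 2×5.0625 in, A_gv = 7.5938, A_nv = 2×(5.0625 − 2.5×0.75)×0.75 = 4.7813 in²; tension across gage: (2.125 − 1×0.75)×0.75 = 1.0313 in². R_n = min(0.6×58×4.7813, 0.6×36×7.5938) + 1.0×58×1.0313 = min(166.39, 164.03) + 59.815 = 223.85 kips. φR_n = 0.75 × 223.85 = 167.9 kips.
Tension rupture (net): A_n = (5.5625 − 2×0.75)×0.75 = 3.0469 in² (U = 1.0, A_e = A_n). φR_n = 0.75 × 58 × 3.0469 = 132.5 kips.
Governing: min(231.9, 261.8, 167.9, 132.5) = 132.5 kips → net-section rupture.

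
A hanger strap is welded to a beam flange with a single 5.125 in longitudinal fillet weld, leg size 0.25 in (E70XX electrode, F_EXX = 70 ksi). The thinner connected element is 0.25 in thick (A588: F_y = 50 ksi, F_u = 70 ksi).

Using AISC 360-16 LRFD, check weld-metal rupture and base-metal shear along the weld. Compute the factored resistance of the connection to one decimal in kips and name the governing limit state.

Weld metal: throat = 0.707×0.25 = 0.17675 in, L = 5.125 in. φR_n = 0.75 × 0.6 × 70 × 0.17675 × 5.125 = 28.5 kips.
Base metal shear (0.25 in plate): yield φR_n = 1.0×0.6×50×0.25×5.125 = 38.4 kips; rupture φR_n = 0.75×0.6×70×0.25×5.125 = 40.4 kips; take 38.4 kips (yield).
Governing: min(28.5, 38.4) = 28.5 kips → weld metal.

28.5 kips (weld metal governs)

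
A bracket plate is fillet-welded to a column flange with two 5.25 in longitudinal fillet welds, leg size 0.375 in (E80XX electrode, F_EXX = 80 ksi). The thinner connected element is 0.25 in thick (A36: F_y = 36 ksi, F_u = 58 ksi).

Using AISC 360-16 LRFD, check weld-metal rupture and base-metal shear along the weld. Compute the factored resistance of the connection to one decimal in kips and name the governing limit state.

56.7 kips (base-metal shear governs)

Weld metal: throat = 0.707×0.375 = 0.26513 in, L = 2×5.25 = 10.5 in. φR_n = 0.75 × 0.6 × 80 × 0.26513 × 10.5 = 100.2 kips.
Base metal shear (0.25 in plate): yield φR_n = 1.0×0.6×36×0.25×10.5 = 56.7 kips; rupture φR_n = 0.75×0.6×58×0.25×10.5 = 68.5 kips; take 56.7 kips (yield).
Governing: min(100.2, 56.7) = 56.7 kips → base-metal shear.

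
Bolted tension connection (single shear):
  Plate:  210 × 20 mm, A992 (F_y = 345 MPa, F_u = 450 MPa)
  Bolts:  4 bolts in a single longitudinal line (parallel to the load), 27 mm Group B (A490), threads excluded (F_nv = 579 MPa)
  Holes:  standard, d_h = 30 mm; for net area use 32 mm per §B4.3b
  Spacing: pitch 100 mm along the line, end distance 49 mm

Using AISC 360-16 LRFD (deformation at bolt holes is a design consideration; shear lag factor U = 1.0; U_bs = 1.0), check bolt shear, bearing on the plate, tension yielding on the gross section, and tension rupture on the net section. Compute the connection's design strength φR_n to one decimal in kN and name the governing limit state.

Bolt shear: A_b = π(27)²/4 = 572.56 mm². φR_n = 0.75 × 579 × 572.56 × 4 × 1 = 994.5 kN.
Bearing (20 mm plate, F_u = 450 MPa): end bolts L_c = 49 − 30/2 = 34, R_n = min(1.2×34×20×450, 2.4×27×20×450) = 367.2 kN/bolt; interior L_c = 100 − 30 = 70, R_n = 583.2 kN/bolt. φR_n = 0.75 × (1×367.2 + 3×583.2) = 1587.6 kN.
Tension yield (gross): A_g = 210×20 = 4200 mm². φR_n = 0.90 × 345 × 4200 = 1304.1 kN.
Tension rupture (net): A_n = (210 − 1×32)×20 = 3560 mm² (U = 1.0, A_e = A_n). φR_n = 0.75 × 450 × 3560 = 1201.5 kN.
Governing: min(994.5, 1587.6, 1304.1, 1201.5) = 994.5 kN → bolt shear.

994.5 kN (bolt shear governs)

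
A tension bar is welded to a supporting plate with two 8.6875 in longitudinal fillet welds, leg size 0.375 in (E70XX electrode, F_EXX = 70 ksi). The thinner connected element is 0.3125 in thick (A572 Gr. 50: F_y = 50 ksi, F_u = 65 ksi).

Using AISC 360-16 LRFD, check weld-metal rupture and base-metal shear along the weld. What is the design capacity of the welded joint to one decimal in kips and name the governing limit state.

145.1 kips (weld metal governs)

Weld metal: throat = 0.707×0.375 = 0.26513 in, L = 2×8.6875 = 17.375 in. φR_n = 0.75 × 0.6 × 70 × 0.26513 × 17.375 = 145.1 kips.
Base metal shear (0.3125 in plate): yield φR_n = 1.0×0.6×50×0.3125×17.375 = 162.9 kips; rupture φR_n = 0.75×0.6×65×0.3125×17.375 = 158.8 kips; take 158.8 kips (rupture).
Governing: min(145.1, 158.8) = 145.1 kips → weld metal.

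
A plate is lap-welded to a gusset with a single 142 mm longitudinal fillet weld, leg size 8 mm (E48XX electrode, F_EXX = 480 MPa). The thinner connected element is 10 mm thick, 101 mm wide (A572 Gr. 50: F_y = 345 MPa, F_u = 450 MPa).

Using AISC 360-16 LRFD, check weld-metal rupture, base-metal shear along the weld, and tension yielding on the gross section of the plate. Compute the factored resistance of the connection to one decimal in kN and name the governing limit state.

Weld metal: throat = 0.707×8 = 5.656 mm, L = 142 mm. φR_n = 0.75 × 0.6 × 480 × 5.656 × 142 = 173.5 kN.
Base metal shear (10 mm plate): yield φR_n = 1.0×0.6×345×10×142 = 293.9 kN; rupture φR_n = 0.75×0.6×450×10×142 = 287.6 kN; take 287.6 kN (rupture).
Tension yield (gross): A_g = 101×10 = 1010 mm². φR_n = 0.90 × 345 × 1010 = 313.6 kN.
Governing: min(173.5, 287.6, 313.6) = 173.5 kN → weld metal.

173.5 kN (weld metal governs)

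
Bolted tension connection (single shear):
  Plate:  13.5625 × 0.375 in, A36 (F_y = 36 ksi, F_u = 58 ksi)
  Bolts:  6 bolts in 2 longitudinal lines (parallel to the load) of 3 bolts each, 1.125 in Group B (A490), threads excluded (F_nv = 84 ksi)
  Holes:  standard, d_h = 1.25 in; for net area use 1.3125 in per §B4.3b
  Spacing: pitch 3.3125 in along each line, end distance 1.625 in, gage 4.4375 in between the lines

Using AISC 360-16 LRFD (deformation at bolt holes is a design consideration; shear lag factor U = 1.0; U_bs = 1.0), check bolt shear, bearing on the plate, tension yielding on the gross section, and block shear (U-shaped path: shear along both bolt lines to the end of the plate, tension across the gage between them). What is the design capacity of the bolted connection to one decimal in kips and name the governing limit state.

Bolt shear: A_b = π(1.125)²/4 = 0.99402 in². φR_n = 0.75 × 84 × 0.99402 × 6 × 1 = 375.7 kips.
Bearing (0.375 in plate, F_u = 58 ksi): end bolts L_c = 1.625 − 1.25/2 = 1, R_n = min(1.2×1×0.375×58, 2.4×1.125×0.375×58) = 26.1 kips/bolt; interior L_c = 3.3125 − 1.25 = 2.0625, R_n = 53.831 kips/bolt. φR_n = 0.75 × (2×26.1 + 4×53.831) = 200.6 kips.
Tension yield (gross): A_g = 13.5625×0.375 = 5.0859 in². φR_n = 0.90 × 36 × 5.0859 = 164.8 kips.
Block shear: shear path 2×[1.625+2×3.3125] = 2×8.25 in, A_gv = 6.1875, A_nv = 2×(8.25 − 2.5×1.3125)×0.375 = 3.7266 in²; tension across gage: (4.4375 − 1×1.3125)×0.375 = 1.1719 in². R_n = min(0.6×58×3.7266, 0.6×36×6.1875) + 1.0×58×1.1719 = min(129.69, 133.65) + 67.97 = 197.66 kips. φR_n = 0.75 × 197.66 = 148.2 kips.
Governing: min(375.7, 200.6, 164.8, 148.2) = 148.2 kips → block shear.

148.2 kips (block shear governs)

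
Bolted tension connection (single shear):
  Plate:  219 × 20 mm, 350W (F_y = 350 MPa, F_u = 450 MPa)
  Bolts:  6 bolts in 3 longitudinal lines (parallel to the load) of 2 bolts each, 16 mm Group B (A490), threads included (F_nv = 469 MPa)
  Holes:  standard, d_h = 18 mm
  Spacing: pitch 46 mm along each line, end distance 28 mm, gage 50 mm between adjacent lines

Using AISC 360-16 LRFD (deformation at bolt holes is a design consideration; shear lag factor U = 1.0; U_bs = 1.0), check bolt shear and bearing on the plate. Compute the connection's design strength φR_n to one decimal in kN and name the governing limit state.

424.3 kN (bolt shear governs)

Bolt shear: A_b = π(16)²/4 = 201.06 mm². φR_n = 0.75 × 469 × 201.06 × 6 × 1 = 424.3 kN.
Bearing (20 mm plate, F_u = 450 MPa): end bolts L_c = 28 − 18/2 = 19, R_n = min(1.2×19×20×450, 2.4×16×20×450) = 205.2 kN/bolt; interior L_c = 46 − 18 = 28, R_n = 302.4 kN/bolt. φR_n = 0.75 × (3×205.2 + 3×302.4) = 1142.1 kN.
Governing: min(424.3, 1142.1) = 424.3 kN → bolt shear.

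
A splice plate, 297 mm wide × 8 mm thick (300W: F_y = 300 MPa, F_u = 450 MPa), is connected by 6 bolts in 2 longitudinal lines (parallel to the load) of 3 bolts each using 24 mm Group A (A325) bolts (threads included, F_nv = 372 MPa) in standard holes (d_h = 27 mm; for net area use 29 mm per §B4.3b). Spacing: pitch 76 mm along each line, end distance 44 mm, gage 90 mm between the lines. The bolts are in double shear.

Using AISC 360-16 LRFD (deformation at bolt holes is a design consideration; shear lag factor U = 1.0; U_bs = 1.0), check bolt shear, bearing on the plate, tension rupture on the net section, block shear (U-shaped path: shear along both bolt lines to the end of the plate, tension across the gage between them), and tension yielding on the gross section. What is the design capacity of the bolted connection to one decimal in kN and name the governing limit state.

564.8 kN (block shear governs)

Bolt shear: A_b = π(24)²/4 = 452.39 mm². φR_n = 0.75 × 372 × 452.39 × 6 × 2 = 1514.6 kN.
Bearing (8 mm plate, F_u = 450 MPa): end bolts L_c = 44 − 27/2 = 30.5, R_n = min(1.2×30.5×8×450, 2.4×24×8×450) = 131.76 kN/bolt; interior L_c = 76 − 27 = 49, R_n = 207.36 kN/bolt. φR_n = 0.75 × (2×131.76 + 4×207.36) = 819.7 kN.
Tension rupture (net): A_n = (297 − 2×29)×8 = 1912 mm² (U = 1.0, A_e = A_n). φR_n = 0.75 × 450 × 1912 = 645.3 kN.
Block shear: shear path 2×[44+2×76] = 2×196 mm, A_gv = 3136, A_nv = 2×(196 − 2.5×29)×8 = 1976 mm²; tension across gage: (90 − 1×29)×8 = 488 mm². R_n = min(0.6×450×1976, 0.6×300×3136) + 1.0×450×488 = min(533.52, 564.48) + 219.6 = 753.12 kN. φR_n = 0.75 × 753.12 = 564.8 kN.
Tension yield (gross): A_g = 297×8 = 2376 mm². φR_n = 0.90 × 300 × 2376 = 641.5 kN.
Governing: min(1514.6, 819.7, 645.3, 564.8, 641.5) = 564.8 kN → block shear.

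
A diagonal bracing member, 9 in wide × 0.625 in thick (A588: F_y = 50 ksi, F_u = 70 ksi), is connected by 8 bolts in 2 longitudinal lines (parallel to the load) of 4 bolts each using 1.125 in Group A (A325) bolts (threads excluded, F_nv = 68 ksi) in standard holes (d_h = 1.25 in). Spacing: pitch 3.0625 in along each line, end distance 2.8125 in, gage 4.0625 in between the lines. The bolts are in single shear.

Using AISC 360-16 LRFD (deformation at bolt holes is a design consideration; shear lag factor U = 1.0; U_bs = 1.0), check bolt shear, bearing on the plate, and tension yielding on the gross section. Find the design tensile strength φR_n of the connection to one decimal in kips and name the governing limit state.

253.1 kips (gross-section yield governs)

Bolt shear: A_b = π(1.125)²/4 = 0.99402 in². φR_n = 0.75 × 68 × 0.99402 × 8 × 1 = 405.6 kips.
Bearing (0.625 in plate, F_u = 70 ksi): end bolts L_c = 2.8125 − 1.25/2 = 2.1875, R_n = min(1.2×2.1875×0.625×70, 2.4×1.125×0.625×70) = 114.84 kips/bolt; interior L_c = 3.0625 − 1.25 = 1.8125, R_n = 95.156 kips/bolt. φR_n = 0.75 × (2×114.84 + 6×95.156) = 600.5 kips.
Tension yield (gross): A_g = 9×0.625 = 5.625 in². φR_n = 0.90 × 50 × 5.625 = 253.1 kips.
Governing: min(405.6, 600.5, 253.1) = 253.1 kips → gross-section yield.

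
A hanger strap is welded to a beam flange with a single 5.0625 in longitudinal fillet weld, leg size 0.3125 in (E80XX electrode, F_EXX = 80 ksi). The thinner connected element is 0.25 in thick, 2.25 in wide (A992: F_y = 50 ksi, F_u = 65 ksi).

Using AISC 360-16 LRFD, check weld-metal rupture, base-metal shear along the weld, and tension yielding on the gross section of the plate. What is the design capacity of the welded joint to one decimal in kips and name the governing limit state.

Weld metal: throat = 0.707×0.3125 = 0.22094 in, L = 5.0625 in. φR_n = 0.75 × 0.6 × 80 × 0.22094 × 5.0625 = 40.3 kips.
Base metal shear (0.25 in plate): yield φR_n = 1.0×0.6×50×0.25×5.0625 = 38.0 kips; rupture φR_n = 0.75×0.6×65×0.25×5.0625 = 37.0 kips; take 37.0 kips (rupture).
Tension yield (gross): A_g = 2.25×0.25 = 0.5625 in². φR_n = 0.90 × 50 × 0.5625 = 25.3 kips.
Governing: min(40.3, 37.0, 25.3) = 25.3 kips → gross-section yield.

25.3 kips (gross-section yield governs)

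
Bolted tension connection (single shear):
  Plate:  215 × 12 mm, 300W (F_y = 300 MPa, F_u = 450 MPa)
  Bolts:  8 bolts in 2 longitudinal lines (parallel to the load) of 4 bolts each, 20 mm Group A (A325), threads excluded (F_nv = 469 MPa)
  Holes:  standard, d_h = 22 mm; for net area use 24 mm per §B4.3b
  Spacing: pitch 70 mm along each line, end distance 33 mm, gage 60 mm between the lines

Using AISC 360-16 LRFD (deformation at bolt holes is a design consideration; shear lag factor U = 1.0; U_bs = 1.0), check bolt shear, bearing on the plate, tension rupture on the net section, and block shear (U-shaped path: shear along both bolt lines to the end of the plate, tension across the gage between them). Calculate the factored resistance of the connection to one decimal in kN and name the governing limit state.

676.4 kN (net-section rupture governs)

Bolt shear: A_b = π(20)²/4 = 314.16 mm². φR_n = 0.75 × 469 × 314.16 × 8 × 1 = 884.0 kN.
Bearing (12 mm plate, F_u = 450 MPa): end bolts L_c = 33 − 22/2 = 22, R_n = min(1.2×22×12×450, 2.4×20×12×450) = 142.56 kN/bolt; interior L_c = 70 − 22 = 48, R_n = 259.2 kN/bolt. φR_n = 0.75 × (2×142.56 + 6×259.2) = 1380.2 kN.
Tension rupture (net): A_n = (215 − 2×24)×12 = 2004 mm² (U = 1.0, A_e = A_n). φR_n = 0.75 × 450 × 2004 = 676.4 kN.
Block shear: shear path 2×[33+3×70] = 2×243 mm, A_gv = 5832, A_nv = 2×(243 − 3.5×24)×12 = 3816 mm²; tension across gage: (60 − 1×24)×12 = 432 mm². R_n = min(0.6×450×3816, 0.6×300×5832) + 1.0×450×432 = min(1030.3, 1049.8) + 194.4 = 1224.7 kN. φR_n = 0.75 × 1224.7 = 918.5 kN.
Governing: min(884.0, 1380.2, 676.4, 918.5) = 676.4 kN → net-section rupture.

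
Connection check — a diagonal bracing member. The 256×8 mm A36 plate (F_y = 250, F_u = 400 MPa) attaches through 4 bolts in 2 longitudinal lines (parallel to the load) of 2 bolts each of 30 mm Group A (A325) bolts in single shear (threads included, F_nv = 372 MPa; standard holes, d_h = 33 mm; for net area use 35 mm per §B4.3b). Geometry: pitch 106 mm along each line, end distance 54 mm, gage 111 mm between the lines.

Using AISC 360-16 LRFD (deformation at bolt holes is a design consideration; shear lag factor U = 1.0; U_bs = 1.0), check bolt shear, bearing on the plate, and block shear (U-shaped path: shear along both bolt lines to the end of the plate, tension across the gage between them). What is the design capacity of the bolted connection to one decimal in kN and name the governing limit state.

Bolt shear: A_b = π(30)²/4 = 706.86 mm². φR_n = 0.75 × 372 × 706.86 × 4 × 1 = 788.9 kN.
Bearing (8 mm plate, F_u = 400 MPa): end bolts L_c = 54 − 33/2 = 37.5, R_n = min(1.2×37.5×8×400, 2.4×30×8×400) = 144 kN/bolt; interior L_c = 106 − 33 = 73, R_n = 230.4 kN/bolt. φR_n = 0.75 × (2×144 + 2×230.4) = 561.6 kN.
Block shear: shear path 2×[54+1×106] = 2×160 mm, A_gv = 2560, A_nv = 2×(160 − 1.5×35)×8 = 1720 mm²; tension across gage: (111 − 1×35)×8 = 608 mm². R_n = min(0.6×400×1720, 0.6×250×2560) + 1.0×400×608 = min(412.8, 384) + 243.2 = 627.2 kN. φR_n = 0.75 × 627.2 = 470.4 kN.
Governing: min(788.9, 561.6, 470.4) = 470.4 kN → block shear.

470.4 kN (block shear governs)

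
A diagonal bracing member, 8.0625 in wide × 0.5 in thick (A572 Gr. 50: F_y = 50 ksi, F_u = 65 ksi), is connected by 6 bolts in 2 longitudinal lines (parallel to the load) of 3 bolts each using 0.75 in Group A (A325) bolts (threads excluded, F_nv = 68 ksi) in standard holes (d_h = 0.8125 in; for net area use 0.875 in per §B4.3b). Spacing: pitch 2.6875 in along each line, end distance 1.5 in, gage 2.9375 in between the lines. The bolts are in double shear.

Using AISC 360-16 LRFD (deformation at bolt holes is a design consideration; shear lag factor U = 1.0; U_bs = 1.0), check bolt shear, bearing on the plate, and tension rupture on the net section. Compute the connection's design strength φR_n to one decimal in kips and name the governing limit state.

Bolt shear: A_b = π(0.75)²/4 = 0.44179 in². φR_n = 0.75 × 68 × 0.44179 × 6 × 2 = 270.4 kips.
Bearing (0.5 in plate, F_u = 65 ksi): end bolts L_c = 1.5 − 0.8125/2 = 1.09375, R_n = min(1.2×1.09375×0.5×65, 2.4×0.75×0.5×65) = 42.656 kips/bolt; interior L_c = 2.6875 − 0.8125 = 1.875, R_n = 58.5 kips/bolt. φR_n = 0.75 × (2×42.656 + 4×58.5) = 239.5 kips.
Tension rupture (net): A_n = (8.0625 − 2×0.875)×0.5 = 3.1563 in² (U = 1.0, A_e = A_n). φR_n = 0.75 × 65 × 3.1563 = 153.9 kips.
Governing: min(270.4, 239.5, 153.9) = 153.9 kips → net-section rupture.

153.9 kips (net-section rupture governs)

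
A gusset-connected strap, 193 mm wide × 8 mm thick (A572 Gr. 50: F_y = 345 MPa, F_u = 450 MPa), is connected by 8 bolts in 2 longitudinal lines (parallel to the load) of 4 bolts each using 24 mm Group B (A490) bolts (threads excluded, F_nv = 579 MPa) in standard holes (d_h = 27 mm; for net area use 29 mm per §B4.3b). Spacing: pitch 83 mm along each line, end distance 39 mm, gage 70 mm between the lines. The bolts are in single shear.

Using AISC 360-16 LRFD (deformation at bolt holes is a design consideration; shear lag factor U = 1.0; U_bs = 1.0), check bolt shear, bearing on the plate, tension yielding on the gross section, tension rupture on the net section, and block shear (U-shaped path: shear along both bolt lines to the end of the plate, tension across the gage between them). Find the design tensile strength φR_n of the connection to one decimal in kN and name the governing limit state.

Bolt shear: A_b = π(24)²/4 = 452.39 mm². φR_n = 0.75 × 579 × 452.39 × 8 × 1 = 1571.6 kN.
Bearing (8 mm plate, F_u = 450 MPa): end bolts L_c = 39 − 27/2 = 25.5, R_n = min(1.2×25.5×8×450, 2.4×24×8×450) = 110.16 kN/bolt; interior L_c = 83 − 27 = 56, R_n = 207.36 kN/bolt. φR_n = 0.75 × (2×110.16 + 6×207.36) = 1098.4 kN.
Tension yield (gross): A_g = 193×8 = 1544 mm². φR_n = 0.90 × 345 × 1544 = 479.4 kN.
Tension rupture (net): A_n = (193 − 2×29)×8 = 1080 mm² (U = 1.0, A_e = A_n). φR_n = 0.75 × 450 × 1080 = 364.5 kN.
Block shear: shear path 2×[39+3×83] = 2×288 mm, A_gv = 4608, A_nv = 2×(288 − 3.5×29)×8 = 2984 mm²; tension across gage: (70 − 1×29)×8 = 328 mm². R_n = min(0.6×450×2984, 0.6×345×4608) + 1.0×450×328 = min(805.68, 953.86) + 147.6 = 953.28 kN. φR_n = 0.75 × 953.28 = 715.0 kN.
Governing: min(1571.6, 1098.4, 479.4, 364.5, 715.0) = 364.5 kN → net-section rupture.

364.5 kN (net-section rupture governs)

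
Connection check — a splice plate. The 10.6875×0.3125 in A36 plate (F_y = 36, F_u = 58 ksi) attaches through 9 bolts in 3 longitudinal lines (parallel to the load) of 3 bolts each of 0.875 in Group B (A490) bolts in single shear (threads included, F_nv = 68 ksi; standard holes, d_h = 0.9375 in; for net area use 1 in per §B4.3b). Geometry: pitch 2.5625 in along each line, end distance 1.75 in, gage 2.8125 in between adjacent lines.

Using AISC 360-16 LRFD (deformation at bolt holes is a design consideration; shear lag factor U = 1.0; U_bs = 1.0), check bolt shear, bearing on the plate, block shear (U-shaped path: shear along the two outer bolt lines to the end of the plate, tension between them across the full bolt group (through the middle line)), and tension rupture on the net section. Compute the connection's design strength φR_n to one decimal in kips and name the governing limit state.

Bolt shear: A_b = π(0.875)²/4 = 0.60132 in². φR_n = 0.75 × 68 × 0.60132 × 9 × 1 = 276.0 kips.
Bearing (0.3125 in plate, F_u = 58 ksi): end bolts L_c = 1.75 − 0.9375/2 = 1.28125, R_n = min(1.2×1.28125×0.3125×58, 2.4×0.875×0.3125×58) = 27.867 kips/bolt; interior L_c = 2.5625 − 0.9375 = 1.625, R_n = 35.344 kips/bolt. φR_n = 0.75 × (3×27.867 + 6×35.344) = 221.7 kips.
Block shear: shear path 2×[1.75+2×2.5625] = 2×6.875 in, A_gv = 4.2969, A_nv = 2×(6.875 − 2.5×1)×0.3125 = 2.7344 in²; tension across gage: (5.625 − 2×1)×0.3125 = 1.1328 in². R_n = min(0.6×58×2.7344, 0.6×36×4.2969) + 1.0×58×1.1328 = min(95.157, 92.813) + 65.702 = 158.52 kips. φR_n = 0.75 × 158.52 = 118.9 kips.
Tension rupture (net): A_n = (10.6875 − 3×1)×0.3125 = 2.4023 in² (U = 1.0, A_e = A_n). φR_n = 0.75 × 58 × 2.4023 = 104.5 kips.
Governing: min(276.0, 221.7, 118.9, 104.5) = 104.5 kips → net-section rupture.

104.5 kips (net-section rupture governs)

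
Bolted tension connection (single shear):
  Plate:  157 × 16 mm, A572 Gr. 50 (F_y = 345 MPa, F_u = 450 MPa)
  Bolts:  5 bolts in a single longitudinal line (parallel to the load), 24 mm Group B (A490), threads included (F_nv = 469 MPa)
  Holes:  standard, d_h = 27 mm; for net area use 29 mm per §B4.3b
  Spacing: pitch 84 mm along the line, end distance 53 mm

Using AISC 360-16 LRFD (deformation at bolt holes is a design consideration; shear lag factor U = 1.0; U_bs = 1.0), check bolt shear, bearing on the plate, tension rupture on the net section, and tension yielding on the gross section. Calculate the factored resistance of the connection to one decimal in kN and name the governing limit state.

Bolt shear: A_b = π(24)²/4 = 452.39 mm². φR_n = 0.75 × 469 × 452.39 × 5 × 1 = 795.6 kN.
Bearing (16 mm plate, F_u = 450 MPa): end bolts L_c = 53 − 27/2 = 39.5, R_n = min(1.2×39.5×16×450, 2.4×24×16×450) = 341.28 kN/bolt; interior L_c = 84 − 27 = 57, R_n = 414.72 kN/bolt. φR_n = 0.75 × (1×341.28 + 4×414.72) = 1500.1 kN.
Tension rupture (net): A_n = (157 − 1×29)×16 = 2048 mm² (U = 1.0, A_e = A_n). φR_n = 0.75 × 450 × 2048 = 691.2 kN.
Tension yield (gross): A_g = 157×16 = 2512 mm². φR_n = 0.90 × 345 × 2512 = 780.0 kN.
Governing: min(795.6, 1500.1, 691.2, 780.0) = 691.2 kN → net-section rupture.

691.2 kN (net-section rupture governs)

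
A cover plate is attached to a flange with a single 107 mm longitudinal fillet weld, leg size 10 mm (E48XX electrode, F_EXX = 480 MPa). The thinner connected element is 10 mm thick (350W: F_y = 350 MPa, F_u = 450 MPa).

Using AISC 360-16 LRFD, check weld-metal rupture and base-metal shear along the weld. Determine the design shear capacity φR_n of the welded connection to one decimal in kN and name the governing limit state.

Weld metal: throat = 0.707×10 = 7.07 mm, L = 107 mm. φR_n = 0.75 × 0.6 × 480 × 7.07 × 107 = 163.4 kN.
Base metal shear (10 mm plate): yield φR_n = 1.0×0.6×350×10×107 = 224.7 kN; rupture φR_n = 0.75×0.6×450×10×107 = 216.7 kN; take 216.7 kN (rupture).
Governing: min(163.4, 216.7) = 163.4 kN → weld metal.

163.4 kN (weld metal governs)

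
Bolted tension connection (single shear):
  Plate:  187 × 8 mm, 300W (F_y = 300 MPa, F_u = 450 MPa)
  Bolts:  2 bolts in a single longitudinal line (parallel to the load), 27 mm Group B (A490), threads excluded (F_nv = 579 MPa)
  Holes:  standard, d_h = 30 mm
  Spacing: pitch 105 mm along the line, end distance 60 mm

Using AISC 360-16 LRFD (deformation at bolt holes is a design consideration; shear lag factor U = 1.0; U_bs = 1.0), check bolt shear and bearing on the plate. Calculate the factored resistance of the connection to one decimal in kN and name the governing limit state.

Bolt shear: A_b = π(27)²/4 = 572.56 mm². φR_n = 0.75 × 579 × 572.56 × 2 × 1 = 497.3 kN.
Bearing (8 mm plate, F_u = 450 MPa): end bolts L_c = 60 − 30/2 = 45, R_n = min(1.2×45×8×450, 2.4×27×8×450) = 194.4 kN/bolt; interior L_c = 105 − 30 = 75, R_n = 233.28 kN/bolt. φR_n = 0.75 × (1×194.4 + 1×233.28) = 320.8 kN.
Governing: min(497.3, 320.8) = 320.8 kN → bearing.

320.8 kN (bearing governs)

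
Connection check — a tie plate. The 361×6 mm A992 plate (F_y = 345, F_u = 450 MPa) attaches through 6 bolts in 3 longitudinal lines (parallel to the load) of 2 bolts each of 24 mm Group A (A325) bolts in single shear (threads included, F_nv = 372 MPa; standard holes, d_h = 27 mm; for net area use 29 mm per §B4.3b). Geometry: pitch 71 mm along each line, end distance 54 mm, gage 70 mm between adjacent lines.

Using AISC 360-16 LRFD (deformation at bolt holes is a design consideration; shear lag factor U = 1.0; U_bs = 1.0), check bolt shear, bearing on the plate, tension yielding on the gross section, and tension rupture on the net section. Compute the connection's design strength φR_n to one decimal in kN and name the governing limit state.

Bolt shear: A_b = π(24)²/4 = 452.39 mm². φR_n = 0.75 × 372 × 452.39 × 6 × 1 = 757.3 kN.
Bearing (6 mm plate, F_u = 450 MPa): end bolts L_c = 54 − 27/2 = 40.5, R_n = min(1.2×40.5×6×450, 2.4×24×6×450) = 131.22 kN/bolt; interior L_c = 71 − 27 = 44, R_n = 142.56 kN/bolt. φR_n = 0.75 × (3×131.22 + 3×142.56) = 616.0 kN.
Tension yield (gross): A_g = 361×6 = 2166 mm². φR_n = 0.90 × 345 × 2166 = 672.5 kN.
Tension rupture (net): A_n = (361 − 3×29)×6 = 1644 mm² (U = 1.0, A_e = A_n). φR_n = 0.75 × 450 × 1644 = 554.9 kN.
Governing: min(757.3, 616.0, 672.5, 554.9) = 554.9 kN → net-section rupture.

554.9 kN (net-section rupture governs)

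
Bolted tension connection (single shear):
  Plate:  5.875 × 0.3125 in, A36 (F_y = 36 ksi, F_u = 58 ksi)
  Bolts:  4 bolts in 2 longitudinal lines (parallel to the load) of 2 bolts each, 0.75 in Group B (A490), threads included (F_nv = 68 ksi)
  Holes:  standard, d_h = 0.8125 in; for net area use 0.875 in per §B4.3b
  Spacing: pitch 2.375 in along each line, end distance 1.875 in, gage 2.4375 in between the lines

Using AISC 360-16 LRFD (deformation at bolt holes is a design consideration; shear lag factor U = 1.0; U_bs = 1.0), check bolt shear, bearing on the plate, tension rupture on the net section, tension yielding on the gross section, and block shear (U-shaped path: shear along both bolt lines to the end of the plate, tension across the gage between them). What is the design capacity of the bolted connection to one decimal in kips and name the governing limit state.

56.1 kips (net-section rupture governs)

Bolt shear: A_b = π(0.75)²/4 = 0.44179 in². φR_n = 0.75 × 68 × 0.44179 × 4 × 1 = 90.1 kips.
Bearing (0.3125 in plate, F_u = 58 ksi): end bolts L_c = 1.875 − 0.8125/2 = 1.46875, R_n = min(1.2×1.46875×0.3125×58, 2.4×0.75×0.3125×58) = 31.945 kips/bolt; interior L_c = 2.375 − 0.8125 = 1.5625, R_n = 32.625 kips/bolt. φR_n = 0.75 × (2×31.945 + 2×32.625) = 96.9 kips.
Tension rupture (net): A_n = (5.875 − 2×0.875)×0.3125 = 1.2891 in² (U = 1.0, A_e = A_n). φR_n = 0.75 × 58 × 1.2891 = 56.1 kips.
Tension yield (gross): A_g = 5.875×0.3125 = 1.8359 in². φR_n = 0.90 × 36 × 1.8359 = 59.5 kips.
Block shear: shear path 2×[1.875+1×2.375] = 2×4.25 in, A_gv = 2.6563, A_nv = 2×(4.25 − 1.5×0.875)×0.3125 = 1.8359 in²; tension across gage: (2.4375 − 1×0.875)×0.3125 = 0.48828 in². R_n = min(0.6×58×1.8359, 0.6×36×2.6563) + 1.0×58×0.48828 = min(63.889, 57.376) + 28.32 = 85.696 kips. φR_n = 0.75 × 85.696 = 64.3 kips.
Governing: min(90.1, 96.9, 56.1, 59.5, 64.3) = 56.1 kips → net-section rupture.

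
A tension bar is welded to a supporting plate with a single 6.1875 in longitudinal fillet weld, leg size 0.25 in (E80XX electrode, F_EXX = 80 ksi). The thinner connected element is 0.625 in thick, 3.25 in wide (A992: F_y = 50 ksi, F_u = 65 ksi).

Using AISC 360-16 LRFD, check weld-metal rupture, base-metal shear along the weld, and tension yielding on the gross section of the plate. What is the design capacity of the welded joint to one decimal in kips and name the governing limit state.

39.4 kips (weld metal governs)

Weld metal: throat = 0.707×0.25 = 0.17675 in, L = 6.1875 in. φR_n = 0.75 × 0.6 × 80 × 0.17675 × 6.1875 = 39.4 kips.
Base metal shear (0.625 in plate): yield φR_n = 1.0×0.6×50×0.625×6.1875 = 116.0 kips; rupture φR_n = 0.75×0.6×65×0.625×6.1875 = 113.1 kips; take 113.1 kips (rupture).
Tension yield (gross): A_g = 3.25×0.625 = 2.0313 in². φR_n = 0.90 × 50 × 2.0313 = 91.4 kips.
Governing: min(39.4, 113.1, 91.4) = 39.4 kips → weld metal.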